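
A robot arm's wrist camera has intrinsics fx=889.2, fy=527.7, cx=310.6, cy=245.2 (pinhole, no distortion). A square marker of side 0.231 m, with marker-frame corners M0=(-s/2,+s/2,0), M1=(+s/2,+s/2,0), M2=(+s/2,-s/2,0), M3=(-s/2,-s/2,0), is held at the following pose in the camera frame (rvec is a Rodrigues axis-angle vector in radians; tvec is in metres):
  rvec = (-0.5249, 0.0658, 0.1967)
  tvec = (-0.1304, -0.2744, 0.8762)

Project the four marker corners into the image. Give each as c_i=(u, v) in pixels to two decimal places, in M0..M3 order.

c0=(25.46, 120.86) c1=(265.62, 142.48) c2=(316.55, 42.91) c3=(103.79, 26.62)

Intrinsics K: fx=889.2, fy=527.7, cx=310.6, cy=245.2
Marker side s = 0.231 m; corners in marker frame (Z=0):
  M0 = (-0.1155, +0.1155, 0)
  M1 = (+0.1155, +0.1155, 0)
  M2 = (+0.1155, -0.1155, 0)
  M3 = (-0.1155, -0.1155, 0)
rvec = (-0.5249, 0.0658, 0.1967), |rvec| = θ = 0.56439 rad = 32.337°
Rodrigues: sinθ=0.53490, 1−cosθ=0.15509; R = I + sinθ·[k]× + (1−cosθ)·[k]×²:
    [+0.97905 -0.20324 +0.01209]
    [+0.16961 +0.84702 +0.50377]
    [-0.11263 -0.49117 +0.86375]
t = (-0.1304, -0.2744, 0.8762) m
M0: Pc = R·M0+t = (-0.26695, -0.19616, +0.83248); u = 889.2·(-0.26695)/0.83248 + 310.6 = 25.4560, v = 527.7·(-0.19616)/0.83248 + 245.2 = 120.8569
M1: Pc = R·M1+t = (-0.04079, -0.15698, +0.80646); u = 889.2·(-0.04079)/0.80646 + 310.6 = 265.6217, v = 527.7·(-0.15698)/0.80646 + 245.2 = 142.4819
M2: Pc = R·M2+t = (+0.00615, -0.35264, +0.91992); u = 889.2·(+0.00615)/0.91992 + 310.6 = 316.5492, v = 527.7·(-0.35264)/0.91992 + 245.2 = 42.9123
M3: Pc = R·M3+t = (-0.22001, -0.39182, +0.94594); u = 889.2·(-0.22001)/0.94594 + 310.6 = 103.7896, v = 527.7·(-0.39182)/0.94594 + 245.2 = 26.6197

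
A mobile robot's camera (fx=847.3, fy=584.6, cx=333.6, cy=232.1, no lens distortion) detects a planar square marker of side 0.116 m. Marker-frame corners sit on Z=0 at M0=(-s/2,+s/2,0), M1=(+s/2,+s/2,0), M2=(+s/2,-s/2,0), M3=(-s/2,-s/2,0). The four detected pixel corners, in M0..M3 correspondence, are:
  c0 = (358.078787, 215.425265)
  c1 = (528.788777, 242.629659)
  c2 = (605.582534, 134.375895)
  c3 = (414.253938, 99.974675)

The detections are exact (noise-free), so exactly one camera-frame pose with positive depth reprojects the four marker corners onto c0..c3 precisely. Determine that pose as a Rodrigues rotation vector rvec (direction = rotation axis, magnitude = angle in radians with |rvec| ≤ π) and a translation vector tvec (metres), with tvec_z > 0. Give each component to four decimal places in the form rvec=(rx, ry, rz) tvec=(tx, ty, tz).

rvec=(0.6046, -0.0629, 0.2550) tvec=(0.0864, -0.0487, 0.5145)

Intrinsics K: fx=847.3, fy=584.6, cx=333.6, cy=232.1
Marker side s = 0.116 m; corners in marker frame (Z=0):
  M0 = (-0.0580, +0.0580, 0)
  M1 = (+0.0580, +0.0580, 0)
  M2 = (+0.0580, -0.0580, 0)
  M3 = (-0.0580, -0.0580, 0)
Detected image corners:
  c0 = (358.078787, 215.425265) px
  c1 = (528.788777, 242.629659) px
  c2 = (605.582534, 134.375895) px
  c3 = (414.253938, 99.974675) px
Planar DLT: solve 8×8 A·h = b for H (H[2,2]=1):
  H  [+1678.01697 -61.21866 +475.95521]
  H  [+308.29106 +1150.16279 +176.82460]
  H  [+0.25815 +1.07674 +1.00000]
B = K⁻¹H; ‖b₁‖=1.943449, ‖b₂‖=1.943449; λ = 2/(‖b₁‖+‖b₂‖) = 0.514549, sign → tz>0 ⇒ λ=+0.514549
r₁ = λ·B[:,0] = (+0.96673,+0.21861,+0.13283); r₂ = λ·B[:,1] = (-0.25531,+0.79238,+0.55403)
r₃ = r₁×r₂ = (+0.01586,-0.56951,+0.82183); SVD([r₁ r₂ r₃]) → R = UVᵀ:
  R  [+0.96673 -0.25531 +0.01586]
  R  [+0.21861 +0.79238 -0.56951]
  R  [+0.13283 +0.55403 +0.82183]
t = (+0.08645, -0.04865, +0.51455) m
tr R = 2.580935; θ = arccos((tr R − 1)/2) = 0.659224 rad = 37.771°
axis k = ((R−Rᵀ)₃₂, (R−Rᵀ)₁₃, (R−Rᵀ)₂₁) / (2 sinθ) = (+0.917176, -0.095484, +0.386874)
rvec = θ·k = (+0.604624, -0.062946, +0.255037)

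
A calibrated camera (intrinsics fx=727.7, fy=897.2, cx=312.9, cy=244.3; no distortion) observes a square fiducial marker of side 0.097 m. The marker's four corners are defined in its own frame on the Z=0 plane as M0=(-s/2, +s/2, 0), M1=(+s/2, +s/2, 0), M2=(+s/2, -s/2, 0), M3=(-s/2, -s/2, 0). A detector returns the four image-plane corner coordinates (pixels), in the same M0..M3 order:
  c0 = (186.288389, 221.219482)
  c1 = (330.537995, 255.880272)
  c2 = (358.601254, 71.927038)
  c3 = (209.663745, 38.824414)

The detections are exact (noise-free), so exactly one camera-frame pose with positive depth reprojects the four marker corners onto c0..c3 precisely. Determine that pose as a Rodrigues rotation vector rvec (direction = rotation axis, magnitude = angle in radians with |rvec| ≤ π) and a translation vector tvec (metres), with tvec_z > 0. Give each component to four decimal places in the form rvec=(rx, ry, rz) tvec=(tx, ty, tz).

Intrinsics K: fx=727.7, fy=897.2, cx=312.9, cy=244.3
Marker side s = 0.097 m; corners in marker frame (Z=0):
  M0 = (-0.0485, +0.0485, 0)
  M1 = (+0.0485, +0.0485, 0)
  M2 = (+0.0485, -0.0485, 0)
  M3 = (-0.0485, -0.0485, 0)
Detected image corners:
  c0 = (186.288389, 221.219482) px
  c1 = (330.537995, 255.880272) px
  c2 = (358.601254, 71.927038) px
  c3 = (209.663745, 38.824414) px
Planar DLT: solve 8×8 A·h = b for H (H[2,2]=1):
  H  [+1471.85287 -182.39929 +270.57107]
  H  [+328.25142 +1933.07485 +148.19669]
  H  [-0.14400 +0.30441 +1.00000]
B = K⁻¹H; ‖b₁‖=2.128399, ‖b₂‖=2.128399; λ = 2/(‖b₁‖+‖b₂‖) = 0.469837, sign → tz>0 ⇒ λ=+0.469837
r₁ = λ·B[:,0] = (+0.97939,+0.19032,-0.06766); r₂ = λ·B[:,1] = (-0.17926,+0.97335,+0.14303)
r₃ = r₁×r₂ = (+0.09308,-0.12795,+0.98740); SVD([r₁ r₂ r₃]) → R = UVᵀ:
  R  [+0.97939 -0.17926 +0.09308]
  R  [+0.19032 +0.97335 -0.12795]
  R  [-0.06766 +0.14303 +0.98740]
t = (-0.02733, -0.05033, +0.46984) m
tr R = 2.940141; θ = arccos((tr R − 1)/2) = 0.245275 rad = 14.053°
axis k = ((R−Rᵀ)₃₂, (R−Rᵀ)₁₃, (R−Rᵀ)₂₁) / (2 sinθ) = (+0.557965, +0.330967, +0.761010)
rvec = θ·k = (+0.136855, +0.081178, +0.186657)

rvec=(0.1369, 0.0812, 0.1867) tvec=(-0.0273, -0.0503, 0.4698)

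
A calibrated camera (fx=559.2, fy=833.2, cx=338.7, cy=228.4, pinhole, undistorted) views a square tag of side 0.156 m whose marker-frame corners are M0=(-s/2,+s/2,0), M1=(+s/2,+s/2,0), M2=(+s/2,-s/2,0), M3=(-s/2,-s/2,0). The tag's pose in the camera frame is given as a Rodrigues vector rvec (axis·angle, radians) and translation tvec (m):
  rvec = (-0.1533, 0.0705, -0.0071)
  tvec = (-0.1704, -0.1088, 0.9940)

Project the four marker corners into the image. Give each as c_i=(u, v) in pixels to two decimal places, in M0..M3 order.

c0=(198.22, 202.46) c1=(285.76, 200.51) c2=(286.87, 72.79) c3=(201.39, 76.06)

Intrinsics K: fx=559.2, fy=833.2, cx=338.7, cy=228.4
Marker side s = 0.156 m; corners in marker frame (Z=0):
  M0 = (-0.0780, +0.0780, 0)
  M1 = (+0.0780, +0.0780, 0)
  M2 = (+0.0780, -0.0780, 0)
  M3 = (-0.0780, -0.0780, 0)
rvec = (-0.1533, 0.0705, -0.0071), |rvec| = θ = 0.16888 rad = 9.676°
Rodrigues: sinθ=0.16808, 1−cosθ=0.01423; R = I + sinθ·[k]× + (1−cosθ)·[k]×²:
    [+0.99750 +0.00168 +0.07071]
    [-0.01246 +0.98825 +0.15232]
    [-0.06962 -0.15282 +0.98580]
t = (-0.1704, -0.1088, 0.9940) m
M0: Pc = R·M0+t = (-0.24807, -0.03074, +0.98751); u = 559.2·(-0.24807)/0.98751 + 338.7 = 198.2225, v = 833.2·(-0.03074)/0.98751 + 228.4 = 202.4596
M1: Pc = R·M1+t = (-0.09246, -0.03269, +0.97665); u = 559.2·(-0.09246)/0.97665 + 338.7 = 285.7575, v = 833.2·(-0.03269)/0.97665 + 228.4 = 200.5132
M2: Pc = R·M2+t = (-0.09273, -0.18686, +1.00049); u = 559.2·(-0.09273)/1.00049 + 338.7 = 286.8730, v = 833.2·(-0.18686)/1.00049 + 228.4 = 72.7883
M3: Pc = R·M3+t = (-0.24834, -0.18491, +1.01135); u = 559.2·(-0.24834)/1.01135 + 338.7 = 201.3894, v = 833.2·(-0.18491)/1.01135 + 228.4 = 76.0605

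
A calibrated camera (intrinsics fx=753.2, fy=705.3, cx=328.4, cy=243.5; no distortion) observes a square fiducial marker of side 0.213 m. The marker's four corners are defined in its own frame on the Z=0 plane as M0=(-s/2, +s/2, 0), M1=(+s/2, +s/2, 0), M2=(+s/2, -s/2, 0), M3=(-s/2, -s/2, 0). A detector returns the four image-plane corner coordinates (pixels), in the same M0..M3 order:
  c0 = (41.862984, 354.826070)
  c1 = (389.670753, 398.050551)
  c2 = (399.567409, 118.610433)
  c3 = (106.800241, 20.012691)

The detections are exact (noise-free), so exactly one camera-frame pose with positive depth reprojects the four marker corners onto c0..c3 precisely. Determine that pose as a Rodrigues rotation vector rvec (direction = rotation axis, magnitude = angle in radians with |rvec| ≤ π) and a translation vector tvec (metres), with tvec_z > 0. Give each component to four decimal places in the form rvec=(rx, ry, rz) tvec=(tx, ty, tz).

Intrinsics K: fx=753.2, fy=705.3, cx=328.4, cy=243.5
Marker side s = 0.213 m; corners in marker frame (Z=0):
  M0 = (-0.1065, +0.1065, 0)
  M1 = (+0.1065, +0.1065, 0)
  M2 = (+0.1065, -0.1065, 0)
  M3 = (-0.1065, -0.1065, 0)
Detected image corners:
  c0 = (41.862984, 354.826070) px
  c1 = (389.670753, 398.050551) px
  c2 = (399.567409, 118.610433) px
  c3 = (106.800241, 20.012691) px
Planar DLT: solve 8×8 A·h = b for H (H[2,2]=1):
  H  [+1730.00185 -323.45719 +252.99971]
  H  [+566.58294 +1274.35704 +215.39868]
  H  [+1.00561 -0.68932 +1.00000]
B = K⁻¹H; ‖b₁‖=2.161719, ‖b₂‖=2.161719; λ = 2/(‖b₁‖+‖b₂‖) = 0.462595, sign → tz>0 ⇒ λ=+0.462595
r₁ = λ·B[:,0] = (+0.85969,+0.21101,+0.46519); r₂ = λ·B[:,1] = (-0.05963,+0.94592,-0.31887)
r₃ = r₁×r₂ = (-0.50732,+0.24640,+0.82578); SVD([r₁ r₂ r₃]) → R = UVᵀ:
  R  [+0.85969 -0.05963 -0.50732]
  R  [+0.21101 +0.94592 +0.24640]
  R  [+0.46519 -0.31887 +0.82578]
t = (-0.04631, -0.01843, +0.46259) m
tr R = 2.631398; θ = arccos((tr R − 1)/2) = 0.616860 rad = 35.343°
axis k = ((R−Rᵀ)₃₂, (R−Rᵀ)₁₃, (R−Rᵀ)₂₁) / (2 sinθ) = (-0.488587, -0.840574, +0.233922)
rvec = θ·k = (-0.301390, -0.518516, +0.144297)

rvec=(-0.3014, -0.5185, 0.1443) tvec=(-0.0463, -0.0184, 0.4626)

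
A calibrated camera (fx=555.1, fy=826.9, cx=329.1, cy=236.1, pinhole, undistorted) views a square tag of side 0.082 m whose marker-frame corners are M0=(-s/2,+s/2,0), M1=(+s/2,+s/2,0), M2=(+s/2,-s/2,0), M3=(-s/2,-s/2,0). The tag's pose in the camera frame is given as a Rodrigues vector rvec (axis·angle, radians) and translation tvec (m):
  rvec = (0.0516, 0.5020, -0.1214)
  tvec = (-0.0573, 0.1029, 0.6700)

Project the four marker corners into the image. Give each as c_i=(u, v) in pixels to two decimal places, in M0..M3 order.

Intrinsics K: fx=555.1, fy=826.9, cx=329.1, cy=236.1
Marker side s = 0.082 m; corners in marker frame (Z=0):
  M0 = (-0.0410, +0.0410, 0)
  M1 = (+0.0410, +0.0410, 0)
  M2 = (+0.0410, -0.0410, 0)
  M3 = (-0.0410, -0.0410, 0)
rvec = (0.0516, 0.5020, -0.1214), |rvec| = θ = 0.51904 rad = 29.739°
Rodrigues: sinθ=0.49605, 1−cosθ=0.13171; R = I + sinθ·[k]× + (1−cosθ)·[k]×²:
    [+0.86960 +0.12869 +0.47670]
    [-0.10336 +0.99149 -0.07911]
    [-0.48282 +0.01952 +0.87550]
t = (-0.0573, 0.1029, 0.6700) m
M0: Pc = R·M0+t = (-0.08768, +0.14779, +0.69060); u = 555.1·(-0.08768)/0.69060 + 329.1 = 258.6251, v = 826.9·(+0.14779)/0.69060 + 236.1 = 413.0582
M1: Pc = R·M1+t = (-0.01637, +0.13931, +0.65100); u = 555.1·(-0.01637)/0.65100 + 329.1 = 315.1412, v = 826.9·(+0.13931)/0.65100 + 236.1 = 413.0548
M2: Pc = R·M2+t = (-0.02692, +0.05801, +0.64940); u = 555.1·(-0.02692)/0.64940 + 329.1 = 306.0870, v = 826.9·(+0.05801)/0.64940 + 236.1 = 309.9668
M3: Pc = R·M3+t = (-0.09823, +0.06649, +0.68900); u = 555.1·(-0.09823)/0.68900 + 329.1 = 249.9598, v = 826.9·(+0.06649)/0.68900 + 236.1 = 315.8939

c0=(258.63, 413.06) c1=(315.14, 413.05) c2=(306.09, 309.97) c3=(249.96, 315.89)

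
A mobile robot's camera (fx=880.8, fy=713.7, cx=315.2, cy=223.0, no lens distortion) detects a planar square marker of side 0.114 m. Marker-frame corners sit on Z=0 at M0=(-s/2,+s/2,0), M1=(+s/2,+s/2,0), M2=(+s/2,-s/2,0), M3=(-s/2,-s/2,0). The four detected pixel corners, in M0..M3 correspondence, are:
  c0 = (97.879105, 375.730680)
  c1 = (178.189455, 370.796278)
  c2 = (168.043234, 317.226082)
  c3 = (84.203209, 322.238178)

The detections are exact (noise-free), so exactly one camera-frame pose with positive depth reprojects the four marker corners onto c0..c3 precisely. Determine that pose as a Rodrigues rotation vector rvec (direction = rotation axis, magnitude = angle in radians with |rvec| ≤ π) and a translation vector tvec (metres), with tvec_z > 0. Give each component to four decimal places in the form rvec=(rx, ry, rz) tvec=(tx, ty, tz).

rvec=(0.4760, -0.0433, -0.0626) tvec=(-0.2549, 0.2134, 1.2274)

Intrinsics K: fx=880.8, fy=713.7, cx=315.2, cy=223.0
Marker side s = 0.114 m; corners in marker frame (Z=0):
  M0 = (-0.0570, +0.0570, 0)
  M1 = (+0.0570, +0.0570, 0)
  M2 = (+0.0570, -0.0570, 0)
  M3 = (-0.0570, -0.0570, 0)
Detected image corners:
  c0 = (97.879105, 375.730680) px
  c1 = (178.189455, 370.796278) px
  c2 = (168.043234, 317.226082) px
  c3 = (84.203209, 322.238178) px
Planar DLT: solve 8×8 A·h = b for H (H[2,2]=1):
  H  [+722.53593 +153.86691 +132.25723]
  H  [-35.98829 +599.17936 +347.06534]
  H  [+0.02202 +0.37404 +1.00000]
B = K⁻¹H; ‖b₁‖=0.814754, ‖b₂‖=0.814754; λ = 2/(‖b₁‖+‖b₂‖) = 1.227364, sign → tz>0 ⇒ λ=+1.227364
r₁ = λ·B[:,0] = (+0.99716,-0.07033,+0.02702); r₂ = λ·B[:,1] = (+0.05012,+0.88698,+0.45909)
r₃ = r₁×r₂ = (-0.05626,-0.45643,+0.88798); SVD([r₁ r₂ r₃]) → R = UVᵀ:
  R  [+0.99716 +0.05012 -0.05626]
  R  [-0.07033 +0.88698 -0.45643]
  R  [+0.02702 +0.45909 +0.88798]
t = (-0.25492, +0.21336, +1.22736) m
tr R = 2.772112; θ = arccos((tr R − 1)/2) = 0.482030 rad = 27.618°
axis k = ((R−Rᵀ)₃₂, (R−Rᵀ)₁₃, (R−Rᵀ)₂₁) / (2 sinθ) = (+0.987447, -0.089828, -0.129918)
rvec = θ·k = (+0.475979, -0.043300, -0.062624)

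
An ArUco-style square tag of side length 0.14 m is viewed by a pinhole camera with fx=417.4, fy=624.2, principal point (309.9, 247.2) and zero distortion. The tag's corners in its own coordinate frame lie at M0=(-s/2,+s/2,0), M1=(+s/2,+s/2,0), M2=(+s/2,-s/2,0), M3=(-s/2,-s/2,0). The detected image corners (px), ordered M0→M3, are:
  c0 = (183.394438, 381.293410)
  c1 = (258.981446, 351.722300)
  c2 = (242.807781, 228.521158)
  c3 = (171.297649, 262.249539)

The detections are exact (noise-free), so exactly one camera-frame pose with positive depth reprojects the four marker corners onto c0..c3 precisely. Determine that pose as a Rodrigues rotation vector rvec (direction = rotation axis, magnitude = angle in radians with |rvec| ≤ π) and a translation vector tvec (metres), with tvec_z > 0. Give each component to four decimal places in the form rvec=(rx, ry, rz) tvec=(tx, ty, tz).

rvec=(-0.2047, 0.2658, -0.2562) tvec=(-0.1622, 0.0646, 0.6993)

Intrinsics K: fx=417.4, fy=624.2, cx=309.9, cy=247.2
Marker side s = 0.14 m; corners in marker frame (Z=0):
  M0 = (-0.0700, +0.0700, 0)
  M1 = (+0.0700, +0.0700, 0)
  M2 = (+0.0700, -0.0700, 0)
  M3 = (-0.0700, -0.0700, 0)
Detected image corners:
  c0 = (183.394438, 381.293410) px
  c1 = (258.981446, 351.722300) px
  c2 = (242.807781, 228.521158) px
  c3 = (171.297649, 262.249539) px
Planar DLT: solve 8×8 A·h = b for H (H[2,2]=1):
  H  [+453.93067 +29.50994 +213.10150]
  H  [-327.97449 +763.19907 +304.90629]
  H  [-0.33195 -0.33214 +1.00000]
B = K⁻¹H; ‖b₁‖=1.430001, ‖b₂‖=1.430001; λ = 2/(‖b₁‖+‖b₂‖) = 0.699300, sign → tz>0 ⇒ λ=+0.699300
r₁ = λ·B[:,0] = (+0.93285,-0.27550,-0.23213); r₂ = λ·B[:,1] = (+0.22189,+0.94701,-0.23226)
r₃ = r₁×r₂ = (+0.28382,+0.16516,+0.94455); SVD([r₁ r₂ r₃]) → R = UVᵀ:
  R  [+0.93285 +0.22189 +0.28382]
  R  [-0.27550 +0.94701 +0.16516]
  R  [-0.23213 -0.23226 +0.94455]
t = (-0.16217, +0.06465, +0.69930) m
tr R = 2.824403; θ = arccos((tr R − 1)/2) = 0.422171 rad = 24.189°
axis k = ((R−Rᵀ)₃₂, (R−Rᵀ)₁₃, (R−Rᵀ)₂₁) / (2 sinθ) = (-0.484971, +0.629611, -0.606954)
rvec = θ·k = (-0.204741, +0.265804, -0.256238)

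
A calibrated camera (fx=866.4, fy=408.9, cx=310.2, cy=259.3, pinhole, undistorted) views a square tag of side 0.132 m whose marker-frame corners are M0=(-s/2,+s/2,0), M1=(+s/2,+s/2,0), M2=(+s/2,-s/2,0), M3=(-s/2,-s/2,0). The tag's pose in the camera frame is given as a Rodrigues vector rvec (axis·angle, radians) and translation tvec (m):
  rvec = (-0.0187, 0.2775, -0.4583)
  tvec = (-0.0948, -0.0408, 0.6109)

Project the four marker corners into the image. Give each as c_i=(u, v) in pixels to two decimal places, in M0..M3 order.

Intrinsics K: fx=866.4, fy=408.9, cx=310.2, cy=259.3
Marker side s = 0.132 m; corners in marker frame (Z=0):
  M0 = (-0.0660, +0.0660, 0)
  M1 = (+0.0660, +0.0660, 0)
  M2 = (+0.0660, -0.0660, 0)
  M3 = (-0.0660, -0.0660, 0)
rvec = (-0.0187, 0.2775, -0.4583), |rvec| = θ = 0.53609 rad = 30.716°
Rodrigues: sinθ=0.51078, 1−cosθ=0.14029; R = I + sinθ·[k]× + (1−cosθ)·[k]×²:
    [+0.85988 +0.43413 +0.26858]
    [-0.43919 +0.89730 -0.04426]
    [-0.26021 -0.07990 +0.96224]
t = (-0.0948, -0.0408, 0.6109) m
M0: Pc = R·M0+t = (-0.12290, +0.04741, +0.62280); u = 866.4·(-0.12290)/0.62280 + 310.2 = 139.2299, v = 408.9·(+0.04741)/0.62280 + 259.3 = 290.4262
M1: Pc = R·M1+t = (-0.00940, -0.01056, +0.58845); u = 866.4·(-0.00940)/0.58845 + 310.2 = 296.3669, v = 408.9·(-0.01056)/0.58845 + 259.3 = 251.9587
M2: Pc = R·M2+t = (-0.06670, -0.12901, +0.59900); u = 866.4·(-0.06670)/0.59900 + 310.2 = 213.7239, v = 408.9·(-0.12901)/0.59900 + 259.3 = 171.2337
M3: Pc = R·M3+t = (-0.18020, -0.07104, +0.63335); u = 866.4·(-0.18020)/0.63335 + 310.2 = 63.6855, v = 408.9·(-0.07104)/0.63335 + 259.3 = 213.4385

c0=(139.23, 290.43) c1=(296.37, 251.96) c2=(213.72, 171.23) c3=(63.69, 213.44)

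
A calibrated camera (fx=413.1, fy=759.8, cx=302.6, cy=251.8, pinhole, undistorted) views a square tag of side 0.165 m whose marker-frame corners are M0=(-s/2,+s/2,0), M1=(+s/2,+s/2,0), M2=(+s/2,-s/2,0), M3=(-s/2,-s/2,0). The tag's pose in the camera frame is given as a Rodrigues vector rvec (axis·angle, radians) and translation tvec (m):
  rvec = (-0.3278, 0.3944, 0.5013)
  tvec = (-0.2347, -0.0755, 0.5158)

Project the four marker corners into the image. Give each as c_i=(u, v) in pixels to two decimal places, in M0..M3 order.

Intrinsics K: fx=413.1, fy=759.8, cx=302.6, cy=251.8
Marker side s = 0.165 m; corners in marker frame (Z=0):
  M0 = (-0.0825, +0.0825, 0)
  M1 = (+0.0825, +0.0825, 0)
  M2 = (+0.0825, -0.0825, 0)
  M3 = (-0.0825, -0.0825, 0)
rvec = (-0.3278, 0.3944, 0.5013), |rvec| = θ = 0.71715 rad = 41.090°
Rodrigues: sinθ=0.65724, 1−cosθ=0.24632; R = I + sinθ·[k]× + (1−cosθ)·[k]×²:
    [+0.80514 -0.52134 +0.28275]
    [+0.39750 +0.82818 +0.39511]
    [-0.44015 -0.20572 +0.87404]
t = (-0.2347, -0.0755, 0.5158) m
M0: Pc = R·M0+t = (-0.34413, -0.03997, +0.53514); u = 413.1·(-0.34413)/0.53514 + 302.6 = 36.9461, v = 759.8·(-0.03997)/0.53514 + 251.8 = 195.0513
M1: Pc = R·M1+t = (-0.21129, +0.02562, +0.46252); u = 413.1·(-0.21129)/0.46252 + 302.6 = 113.8876, v = 759.8·(+0.02562)/0.46252 + 251.8 = 293.8855
M2: Pc = R·M2+t = (-0.12527, -0.11103, +0.49646); u = 413.1·(-0.12527)/0.49646 + 302.6 = 198.3680, v = 759.8·(-0.11103)/0.49646 + 251.8 = 81.8742
M3: Pc = R·M3+t = (-0.25811, -0.17662, +0.56908); u = 413.1·(-0.25811)/0.56908 + 302.6 = 115.2346, v = 759.8·(-0.17662)/0.56908 + 251.8 = 15.9916

c0=(36.95, 195.05) c1=(113.89, 293.89) c2=(198.37, 81.87) c3=(115.23, 15.99)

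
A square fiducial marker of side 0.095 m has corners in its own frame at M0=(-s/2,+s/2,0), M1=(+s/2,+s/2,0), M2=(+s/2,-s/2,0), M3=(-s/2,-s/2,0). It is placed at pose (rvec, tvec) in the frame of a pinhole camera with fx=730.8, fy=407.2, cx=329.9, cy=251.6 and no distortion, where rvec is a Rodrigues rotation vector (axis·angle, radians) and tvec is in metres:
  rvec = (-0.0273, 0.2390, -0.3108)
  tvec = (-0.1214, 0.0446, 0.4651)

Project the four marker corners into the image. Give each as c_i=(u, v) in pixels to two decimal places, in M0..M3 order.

c0=(96.48, 341.45) c1=(227.43, 319.53) c2=(183.28, 238.10) c3=(55.98, 263.44)

Intrinsics K: fx=730.8, fy=407.2, cx=329.9, cy=251.6
Marker side s = 0.095 m; corners in marker frame (Z=0):
  M0 = (-0.0475, +0.0475, 0)
  M1 = (+0.0475, +0.0475, 0)
  M2 = (+0.0475, -0.0475, 0)
  M3 = (-0.0475, -0.0475, 0)
rvec = (-0.0273, 0.2390, -0.3108), |rvec| = θ = 0.39302 rad = 22.518°
Rodrigues: sinθ=0.38298, 1−cosθ=0.07624; R = I + sinθ·[k]× + (1−cosθ)·[k]×²:
    [+0.92413 +0.29964 +0.23708]
    [-0.30608 +0.95195 -0.01006]
    [-0.22871 -0.06327 +0.97144]
t = (-0.1214, 0.0446, 0.4651) m
M0: Pc = R·M0+t = (-0.15106, +0.10436, +0.47296); u = 730.8·(-0.15106)/0.47296 + 329.9 = 96.4822, v = 407.2·(+0.10436)/0.47296 + 251.6 = 341.4472
M1: Pc = R·M1+t = (-0.06327, +0.07528, +0.45123); u = 730.8·(-0.06327)/0.45123 + 329.9 = 227.4280, v = 407.2·(+0.07528)/0.45123 + 251.6 = 319.5332
M2: Pc = R·M2+t = (-0.09174, -0.01516, +0.45724); u = 730.8·(-0.09174)/0.45724 + 329.9 = 183.2787, v = 407.2·(-0.01516)/0.45724 + 251.6 = 238.1022
M3: Pc = R·M3+t = (-0.17953, +0.01392, +0.47897); u = 730.8·(-0.17953)/0.47897 + 329.9 = 55.9788, v = 407.2·(+0.01392)/0.47897 + 251.6 = 263.4352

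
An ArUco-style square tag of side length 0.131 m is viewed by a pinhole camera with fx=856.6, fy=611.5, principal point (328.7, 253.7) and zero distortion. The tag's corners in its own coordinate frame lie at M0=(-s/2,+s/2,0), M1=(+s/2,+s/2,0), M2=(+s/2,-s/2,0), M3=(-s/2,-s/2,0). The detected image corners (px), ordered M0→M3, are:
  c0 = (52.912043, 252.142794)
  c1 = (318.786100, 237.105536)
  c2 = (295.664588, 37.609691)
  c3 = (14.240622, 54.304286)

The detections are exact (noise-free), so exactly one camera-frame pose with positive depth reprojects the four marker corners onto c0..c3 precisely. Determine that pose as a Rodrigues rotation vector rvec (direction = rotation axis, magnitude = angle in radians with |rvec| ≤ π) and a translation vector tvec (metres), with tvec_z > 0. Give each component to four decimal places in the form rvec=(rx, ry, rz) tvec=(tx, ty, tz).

rvec=(0.1797, 0.0046, -0.0796) tvec=(-0.0753, -0.0705, 0.4082)

Intrinsics K: fx=856.6, fy=611.5, cx=328.7, cy=253.7
Marker side s = 0.131 m; corners in marker frame (Z=0):
  M0 = (-0.0655, +0.0655, 0)
  M1 = (+0.0655, +0.0655, 0)
  M2 = (+0.0655, -0.0655, 0)
  M3 = (-0.0655, -0.0655, 0)
Detected image corners:
  c0 = (52.912043, 252.142794) px
  c1 = (318.786100, 237.105536) px
  c2 = (295.664588, 37.609691) px
  c3 = (14.240622, 54.304286) px
Planar DLT: solve 8×8 A·h = b for H (H[2,2]=1):
  H  [+2082.32069 +310.43179 +170.58512]
  H  [-125.11435 +1580.02667 +148.14895]
  H  [-0.02878 +0.43702 +1.00000]
B = K⁻¹H; ‖b₁‖=2.449715, ‖b₂‖=2.449715; λ = 2/(‖b₁‖+‖b₂‖) = 0.408211, sign → tz>0 ⇒ λ=+0.408211
r₁ = λ·B[:,0] = (+0.99683,-0.07865,-0.01175); r₂ = λ·B[:,1] = (+0.07948,+0.98074,+0.17840)
r₃ = r₁×r₂ = (-0.00251,-0.17877,+0.98389); SVD([r₁ r₂ r₃]) → R = UVᵀ:
  R  [+0.99683 +0.07948 -0.00251]
  R  [-0.07865 +0.98074 -0.17877]
  R  [-0.01175 +0.17840 +0.98389]
t = (-0.07535, -0.07046, +0.40821) m
tr R = 2.961465; θ = arccos((tr R − 1)/2) = 0.196620 rad = 11.265°
axis k = ((R−Rᵀ)₃₂, (R−Rᵀ)₁₃, (R−Rᵀ)₂₁) / (2 sinθ) = (+0.914137, +0.023649, -0.404715)
rvec = θ·k = (+0.179738, +0.004650, -0.079575)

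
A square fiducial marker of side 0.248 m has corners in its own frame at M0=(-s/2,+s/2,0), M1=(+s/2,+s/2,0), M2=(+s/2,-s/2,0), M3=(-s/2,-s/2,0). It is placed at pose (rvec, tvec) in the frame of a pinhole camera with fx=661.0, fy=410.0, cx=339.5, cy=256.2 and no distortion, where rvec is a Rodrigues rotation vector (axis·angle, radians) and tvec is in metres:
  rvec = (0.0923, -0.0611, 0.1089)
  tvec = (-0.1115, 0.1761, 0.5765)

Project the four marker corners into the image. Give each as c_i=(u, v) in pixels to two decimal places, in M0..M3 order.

Intrinsics K: fx=661.0, fy=410.0, cx=339.5, cy=256.2
Marker side s = 0.248 m; corners in marker frame (Z=0):
  M0 = (-0.1240, +0.1240, 0)
  M1 = (+0.1240, +0.1240, 0)
  M2 = (+0.1240, -0.1240, 0)
  M3 = (-0.1240, -0.1240, 0)
rvec = (0.0923, -0.0611, 0.1089), |rvec| = θ = 0.15528 rad = 8.897°
Rodrigues: sinθ=0.15466, 1−cosθ=0.01203; R = I + sinθ·[k]× + (1−cosθ)·[k]×²:
    [+0.99222 -0.11128 -0.05584]
    [+0.10565 +0.98983 -0.09525]
    [+0.06587 +0.08861 +0.99389]
t = (-0.1115, 0.1761, 0.5765) m
M0: Pc = R·M0+t = (-0.24833, +0.28574, +0.57932); u = 661.0·(-0.24833)/0.57932 + 339.5 = 56.1530, v = 410.0·(+0.28574)/0.57932 + 256.2 = 458.4249
M1: Pc = R·M1+t = (-0.00226, +0.31194, +0.59566); u = 661.0·(-0.00226)/0.59566 + 339.5 = 336.9886, v = 410.0·(+0.31194)/0.59566 + 256.2 = 470.9134
M2: Pc = R·M2+t = (+0.02533, +0.06646, +0.57368); u = 661.0·(+0.02533)/0.57368 + 339.5 = 368.6896, v = 410.0·(+0.06646)/0.57368 + 256.2 = 303.6989
M3: Pc = R·M3+t = (-0.22074, +0.04026, +0.55734); u = 661.0·(-0.22074)/0.55734 + 339.5 = 77.7103, v = 410.0·(+0.04026)/0.55734 + 256.2 = 285.8169

c0=(56.15, 458.42) c1=(336.99, 470.91) c2=(368.69, 303.70) c3=(77.71, 285.82)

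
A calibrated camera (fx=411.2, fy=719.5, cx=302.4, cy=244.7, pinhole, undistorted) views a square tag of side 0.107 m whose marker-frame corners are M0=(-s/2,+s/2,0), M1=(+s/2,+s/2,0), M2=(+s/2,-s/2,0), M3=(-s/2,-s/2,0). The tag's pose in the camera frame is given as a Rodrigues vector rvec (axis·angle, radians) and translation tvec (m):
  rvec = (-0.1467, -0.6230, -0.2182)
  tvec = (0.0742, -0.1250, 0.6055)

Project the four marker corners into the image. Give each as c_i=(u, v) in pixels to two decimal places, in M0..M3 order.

Intrinsics K: fx=411.2, fy=719.5, cx=302.4, cy=244.7
Marker side s = 0.107 m; corners in marker frame (Z=0):
  M0 = (-0.0535, +0.0535, 0)
  M1 = (+0.0535, +0.0535, 0)
  M2 = (+0.0535, -0.0535, 0)
  M3 = (-0.0535, -0.0535, 0)
rvec = (-0.1467, -0.6230, -0.2182), |rvec| = θ = 0.67621 rad = 38.744°
Rodrigues: sinθ=0.62584, 1−cosθ=0.22005; R = I + sinθ·[k]× + (1−cosθ)·[k]×²:
    [+0.79031 +0.24593 -0.56119]
    [-0.15796 +0.96673 +0.20119]
    [+0.59200 -0.07035 +0.80286]
t = (0.0742, -0.1250, 0.6055) m
M0: Pc = R·M0+t = (+0.04508, -0.06483, +0.57006); u = 411.2·(+0.04508)/0.57006 + 302.4 = 334.9142, v = 719.5·(-0.06483)/0.57006 + 244.7 = 162.8771
M1: Pc = R·M1+t = (+0.12964, -0.08173, +0.63341); u = 411.2·(+0.12964)/0.63341 + 302.4 = 386.5596, v = 719.5·(-0.08173)/0.63341 + 244.7 = 151.8602
M2: Pc = R·M2+t = (+0.10332, -0.18517, +0.64094); u = 411.2·(+0.10332)/0.64094 + 302.4 = 368.6888, v = 719.5·(-0.18517)/0.64094 + 244.7 = 36.8310
M3: Pc = R·M3+t = (+0.01876, -0.16827, +0.57759); u = 411.2·(+0.01876)/0.57759 + 302.4 = 315.7566, v = 719.5·(-0.16827)/0.57759 + 244.7 = 35.0892

c0=(334.91, 162.88) c1=(386.56, 151.86) c2=(368.69, 36.83) c3=(315.76, 35.09)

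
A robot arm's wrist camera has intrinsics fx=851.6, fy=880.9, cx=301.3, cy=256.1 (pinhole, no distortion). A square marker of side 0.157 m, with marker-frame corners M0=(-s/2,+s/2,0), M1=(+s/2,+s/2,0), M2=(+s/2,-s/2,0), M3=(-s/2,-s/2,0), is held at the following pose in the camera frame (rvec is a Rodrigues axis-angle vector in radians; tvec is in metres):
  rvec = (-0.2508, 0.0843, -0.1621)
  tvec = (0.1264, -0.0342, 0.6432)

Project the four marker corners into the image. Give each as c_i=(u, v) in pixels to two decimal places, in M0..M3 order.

c0=(383.85, 332.06) c1=(597.80, 295.25) c2=(549.60, 92.05) c3=(349.11, 129.66)

Intrinsics K: fx=851.6, fy=880.9, cx=301.3, cy=256.1
Marker side s = 0.157 m; corners in marker frame (Z=0):
  M0 = (-0.0785, +0.0785, 0)
  M1 = (+0.0785, +0.0785, 0)
  M2 = (+0.0785, -0.0785, 0)
  M3 = (-0.0785, -0.0785, 0)
rvec = (-0.2508, 0.0843, -0.1621), |rvec| = θ = 0.31030 rad = 17.779°
Rodrigues: sinθ=0.30534, 1−cosθ=0.04776; R = I + sinθ·[k]× + (1−cosθ)·[k]×²:
    [+0.98344 +0.14902 +0.10312]
    [-0.17000 +0.95577 +0.24002]
    [-0.06279 -0.25357 +0.96528]
t = (0.1264, -0.0342, 0.6432) m
M0: Pc = R·M0+t = (+0.06090, +0.05417, +0.62822); u = 851.6·(+0.06090)/0.62822 + 301.3 = 383.8517, v = 880.9·(+0.05417)/0.62822 + 256.1 = 332.0613
M1: Pc = R·M1+t = (+0.21530, +0.02748, +0.61837); u = 851.6·(+0.21530)/0.61837 + 301.3 = 597.8047, v = 880.9·(+0.02748)/0.61837 + 256.1 = 295.2512
M2: Pc = R·M2+t = (+0.19190, -0.12257, +0.65818); u = 851.6·(+0.19190)/0.65818 + 301.3 = 549.5974, v = 880.9·(-0.12257)/0.65818 + 256.1 = 92.0494
M3: Pc = R·M3+t = (+0.03750, -0.09588, +0.66803); u = 851.6·(+0.03750)/0.66803 + 301.3 = 349.1062, v = 880.9·(-0.09588)/0.66803 + 256.1 = 129.6644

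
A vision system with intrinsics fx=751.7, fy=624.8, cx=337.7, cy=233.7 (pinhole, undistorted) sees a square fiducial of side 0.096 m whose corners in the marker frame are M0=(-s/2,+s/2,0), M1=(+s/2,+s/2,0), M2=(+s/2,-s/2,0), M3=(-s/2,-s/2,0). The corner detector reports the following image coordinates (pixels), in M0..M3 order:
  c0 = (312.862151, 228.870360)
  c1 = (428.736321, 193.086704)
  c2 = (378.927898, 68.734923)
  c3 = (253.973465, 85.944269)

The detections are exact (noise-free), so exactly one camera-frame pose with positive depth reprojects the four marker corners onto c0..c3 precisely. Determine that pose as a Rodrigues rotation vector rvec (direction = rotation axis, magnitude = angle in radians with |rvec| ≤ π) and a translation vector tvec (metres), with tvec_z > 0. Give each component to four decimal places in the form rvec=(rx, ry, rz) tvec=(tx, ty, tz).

rvec=(-0.0630, -0.6880, -0.3332) tvec=(0.0059, -0.0620, 0.4297)

Intrinsics K: fx=751.7, fy=624.8, cx=337.7, cy=233.7
Marker side s = 0.096 m; corners in marker frame (Z=0):
  M0 = (-0.0480, +0.0480, 0)
  M1 = (+0.0480, +0.0480, 0)
  M2 = (+0.0480, -0.0480, 0)
  M3 = (-0.0480, -0.0480, 0)
Detected image corners:
  c0 = (312.862151, 228.870360) px
  c1 = (428.736321, 193.086704) px
  c2 = (378.927898, 68.734923) px
  c3 = (253.973465, 85.944269) px
Planar DLT: solve 8×8 A·h = b for H (H[2,2]=1):
  H  [+1759.79799 +604.43707 +348.03655]
  H  [-64.39040 +1402.70981 +143.61183]
  H  [+1.47183 +0.12120 +1.00000]
B = K⁻¹H; ‖b₁‖=2.327107, ‖b₂‖=2.327107; λ = 2/(‖b₁‖+‖b₂‖) = 0.429718, sign → tz>0 ⇒ λ=+0.429718
r₁ = λ·B[:,0] = (+0.72187,-0.28086,+0.63247); r₂ = λ·B[:,1] = (+0.32214,+0.94526,+0.05208)
r₃ = r₁×r₂ = (-0.61248,+0.16615,+0.77283); SVD([r₁ r₂ r₃]) → R = UVᵀ:
  R  [+0.72187 +0.32214 -0.61248]
  R  [-0.28086 +0.94526 +0.16615]
  R  [+0.63247 +0.05208 +0.77283]
t = (+0.00591, -0.06196, +0.42972) m
tr R = 2.439962; θ = arccos((tr R − 1)/2) = 0.767021 rad = 43.947°
axis k = ((R−Rᵀ)₃₂, (R−Rᵀ)₁₃, (R−Rᵀ)₂₁) / (2 sinθ) = (-0.082179, -0.896946, -0.434436)
rvec = θ·k = (-0.063033, -0.687977, -0.333221)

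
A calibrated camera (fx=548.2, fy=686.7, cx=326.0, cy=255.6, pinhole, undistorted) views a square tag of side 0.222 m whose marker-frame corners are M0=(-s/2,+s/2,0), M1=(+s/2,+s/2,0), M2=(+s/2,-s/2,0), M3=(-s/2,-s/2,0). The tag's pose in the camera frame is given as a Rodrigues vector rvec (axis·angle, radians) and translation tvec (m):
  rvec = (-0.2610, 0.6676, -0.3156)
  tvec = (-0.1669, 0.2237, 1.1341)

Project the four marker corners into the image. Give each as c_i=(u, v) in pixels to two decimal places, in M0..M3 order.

c0=(218.76, 472.75) c1=(293.00, 444.86) c2=(273.09, 305.64) c3=(205.35, 345.93)

Intrinsics K: fx=548.2, fy=686.7, cx=326.0, cy=255.6
Marker side s = 0.222 m; corners in marker frame (Z=0):
  M0 = (-0.1110, +0.1110, 0)
  M1 = (+0.1110, +0.1110, 0)
  M2 = (+0.1110, -0.1110, 0)
  M3 = (-0.1110, -0.1110, 0)
rvec = (-0.2610, 0.6676, -0.3156), |rvec| = θ = 0.78321 rad = 44.874°
Rodrigues: sinθ=0.70556, 1−cosθ=0.29135; R = I + sinθ·[k]× + (1−cosθ)·[k]×²:
    [+0.74101 +0.20155 +0.64053]
    [-0.36707 +0.92034 +0.13505]
    [-0.56229 -0.33519 +0.75596]
t = (-0.1669, 0.2237, 1.1341) m
M0: Pc = R·M0+t = (-0.22678, +0.36660, +1.15931); u = 548.2·(-0.22678)/1.15931 + 326.0 = 218.7630, v = 686.7·(+0.36660)/1.15931 + 255.6 = 472.7518
M1: Pc = R·M1+t = (-0.06228, +0.28511, +1.03448); u = 548.2·(-0.06228)/1.03448 + 326.0 = 292.9983, v = 686.7·(+0.28511)/1.03448 + 255.6 = 444.8614
M2: Pc = R·M2+t = (-0.10702, +0.08080, +1.10889); u = 548.2·(-0.10702)/1.10889 + 326.0 = 273.0927, v = 686.7·(+0.08080)/1.10889 + 255.6 = 305.6354
M3: Pc = R·M3+t = (-0.27152, +0.16229, +1.23372); u = 548.2·(-0.27152)/1.23372 + 326.0 = 205.3491, v = 686.7·(+0.16229)/1.23372 + 255.6 = 345.9304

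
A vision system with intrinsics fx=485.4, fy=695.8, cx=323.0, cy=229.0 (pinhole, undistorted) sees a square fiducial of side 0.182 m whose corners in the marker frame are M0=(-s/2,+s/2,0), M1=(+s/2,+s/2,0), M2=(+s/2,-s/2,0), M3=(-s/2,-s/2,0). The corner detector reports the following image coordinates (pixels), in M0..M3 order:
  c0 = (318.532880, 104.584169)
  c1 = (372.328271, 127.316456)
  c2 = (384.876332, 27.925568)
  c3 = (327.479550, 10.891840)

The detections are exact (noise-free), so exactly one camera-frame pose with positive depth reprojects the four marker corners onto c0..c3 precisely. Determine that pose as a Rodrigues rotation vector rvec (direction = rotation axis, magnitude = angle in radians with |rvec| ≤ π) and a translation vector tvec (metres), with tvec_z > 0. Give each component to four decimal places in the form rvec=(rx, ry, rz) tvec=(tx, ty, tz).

rvec=(0.3278, 0.5946, 0.2530) tvec=(0.0725, -0.3040, 1.3185)

Intrinsics K: fx=485.4, fy=695.8, cx=323.0, cy=229.0
Marker side s = 0.182 m; corners in marker frame (Z=0):
  M0 = (-0.0910, +0.0910, 0)
  M1 = (+0.0910, +0.0910, 0)
  M2 = (+0.0910, -0.0910, 0)
  M3 = (-0.0910, -0.0910, 0)
Detected image corners:
  c0 = (318.532880, 104.584169) px
  c1 = (372.328271, 127.316456) px
  c2 = (384.876332, 27.925568) px
  c3 = (327.479550, 10.891840) px
Planar DLT: solve 8×8 A·h = b for H (H[2,2]=1):
  H  [+171.07068 +40.21930 +349.69903]
  H  [+83.76823 +548.98917 +68.57228]
  H  [-0.38240 +0.28200 +1.00000]
B = K⁻¹H; ‖b₁‖=0.758413, ‖b₂‖=0.758413; λ = 2/(‖b₁‖+‖b₂‖) = 1.318543, sign → tz>0 ⇒ λ=+1.318543
r₁ = λ·B[:,0] = (+0.80022,+0.32469,-0.50421); r₂ = λ·B[:,1] = (-0.13817,+0.91796,+0.37183)
r₃ = r₁×r₂ = (+0.58358,-0.22787,+0.77943); SVD([r₁ r₂ r₃]) → R = UVᵀ:
  R  [+0.80022 -0.13817 +0.58358]
  R  [+0.32469 +0.91796 -0.22787]
  R  [-0.50421 +0.37183 +0.77943]
t = (+0.07253, -0.30401, +1.31854) m
tr R = 2.497608; θ = arccos((tr R − 1)/2) = 0.724540 rad = 41.513°
axis k = ((R−Rᵀ)₃₂, (R−Rᵀ)₁₃, (R−Rᵀ)₂₁) / (2 sinθ) = (+0.452406, +0.820613, +0.349175)
rvec = θ·k = (+0.327786, +0.594567, +0.252991)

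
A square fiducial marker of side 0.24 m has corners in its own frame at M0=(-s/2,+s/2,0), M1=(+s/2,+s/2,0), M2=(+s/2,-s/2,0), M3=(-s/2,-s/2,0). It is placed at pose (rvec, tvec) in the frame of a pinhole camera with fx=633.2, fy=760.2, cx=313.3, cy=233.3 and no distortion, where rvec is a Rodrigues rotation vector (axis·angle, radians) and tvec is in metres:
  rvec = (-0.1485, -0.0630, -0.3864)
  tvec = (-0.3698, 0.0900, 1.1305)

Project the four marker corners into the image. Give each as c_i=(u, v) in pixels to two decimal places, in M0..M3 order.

Intrinsics K: fx=633.2, fy=760.2, cx=313.3, cy=233.3
Marker side s = 0.24 m; corners in marker frame (Z=0):
  M0 = (-0.1200, +0.1200, 0)
  M1 = (+0.1200, +0.1200, 0)
  M2 = (+0.1200, -0.1200, 0)
  M3 = (-0.1200, -0.1200, 0)
rvec = (-0.1485, -0.0630, -0.3864), |rvec| = θ = 0.41872 rad = 23.991°
Rodrigues: sinθ=0.40659, 1−cosθ=0.08639; R = I + sinθ·[k]× + (1−cosθ)·[k]×²:
    [+0.92448 +0.37982 -0.03290]
    [-0.37060 +0.91557 +0.15619]
    [+0.08945 -0.13220 +0.98718]
t = (-0.3698, 0.0900, 1.1305) m
M0: Pc = R·M0+t = (-0.43516, +0.24434, +1.10390); u = 633.2·(-0.43516)/1.10390 + 313.3 = 63.6920, v = 760.2·(+0.24434)/1.10390 + 233.3 = 401.5641
M1: Pc = R·M1+t = (-0.21328, +0.15540, +1.12537); u = 633.2·(-0.21328)/1.12537 + 313.3 = 193.2933, v = 760.2·(+0.15540)/1.12537 + 233.3 = 338.2719
M2: Pc = R·M2+t = (-0.30444, -0.06434, +1.15710); u = 633.2·(-0.30444)/1.15710 + 313.3 = 146.7005, v = 760.2·(-0.06434)/1.15710 + 233.3 = 191.0296
M3: Pc = R·M3+t = (-0.52632, +0.02460, +1.13563); u = 633.2·(-0.52632)/1.13563 + 313.3 = 19.8394, v = 760.2·(+0.02460)/1.13563 + 233.3 = 249.7700

c0=(63.69, 401.56) c1=(193.29, 338.27) c2=(146.70, 191.03) c3=(19.84, 249.77)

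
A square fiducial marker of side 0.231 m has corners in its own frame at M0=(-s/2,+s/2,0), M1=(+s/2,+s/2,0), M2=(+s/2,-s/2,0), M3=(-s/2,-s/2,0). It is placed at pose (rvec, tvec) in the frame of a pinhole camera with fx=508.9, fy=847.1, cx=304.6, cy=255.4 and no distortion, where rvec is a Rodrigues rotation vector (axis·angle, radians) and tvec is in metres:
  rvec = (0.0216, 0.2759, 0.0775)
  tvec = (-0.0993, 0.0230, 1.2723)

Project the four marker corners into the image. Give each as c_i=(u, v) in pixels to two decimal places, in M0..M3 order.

Intrinsics K: fx=508.9, fy=847.1, cx=304.6, cy=255.4
Marker side s = 0.231 m; corners in marker frame (Z=0):
  M0 = (-0.1155, +0.1155, 0)
  M1 = (+0.1155, +0.1155, 0)
  M2 = (+0.1155, -0.1155, 0)
  M3 = (-0.1155, -0.1155, 0)
rvec = (0.0216, 0.2759, 0.0775), |rvec| = θ = 0.28739 rad = 16.466°
Rodrigues: sinθ=0.28345, 1−cosθ=0.04101; R = I + sinθ·[k]× + (1−cosθ)·[k]×²:
    [+0.95922 -0.07348 +0.27295]
    [+0.07940 +0.99679 -0.01069]
    [-0.27129 +0.03192 +0.96197]
t = (-0.0993, 0.0230, 1.2723) m
M0: Pc = R·M0+t = (-0.21858, +0.12896, +1.30732); u = 508.9·(-0.21858)/1.30732 + 304.6 = 219.5149, v = 847.1·(+0.12896)/1.30732 + 255.4 = 338.9607
M1: Pc = R·M1+t = (+0.00300, +0.14730, +1.24465); u = 508.9·(+0.00300)/1.24465 + 304.6 = 305.8278, v = 847.1·(+0.14730)/1.24465 + 255.4 = 355.6505
M2: Pc = R·M2+t = (+0.01998, -0.08296, +1.23728); u = 508.9·(+0.01998)/1.23728 + 304.6 = 312.8164, v = 847.1·(-0.08296)/1.23728 + 255.4 = 198.6027
M3: Pc = R·M3+t = (-0.20160, -0.10130, +1.29995); u = 508.9·(-0.20160)/1.29995 + 304.6 = 225.6770, v = 847.1·(-0.10130)/1.29995 + 255.4 = 189.3892

c0=(219.51, 338.96) c1=(305.83, 355.65) c2=(312.82, 198.60) c3=(225.68, 189.39)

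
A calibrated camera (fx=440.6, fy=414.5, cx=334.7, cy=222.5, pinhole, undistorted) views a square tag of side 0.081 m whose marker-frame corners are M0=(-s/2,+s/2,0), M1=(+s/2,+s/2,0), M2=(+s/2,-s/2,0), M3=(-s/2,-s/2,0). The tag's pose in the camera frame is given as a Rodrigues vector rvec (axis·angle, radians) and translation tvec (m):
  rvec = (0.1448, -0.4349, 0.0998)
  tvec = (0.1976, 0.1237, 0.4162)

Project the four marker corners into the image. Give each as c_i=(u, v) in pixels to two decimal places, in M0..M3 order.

Intrinsics K: fx=440.6, fy=414.5, cx=334.7, cy=222.5
Marker side s = 0.081 m; corners in marker frame (Z=0):
  M0 = (-0.0405, +0.0405, 0)
  M1 = (+0.0405, +0.0405, 0)
  M2 = (+0.0405, -0.0405, 0)
  M3 = (-0.0405, -0.0405, 0)
rvec = (0.1448, -0.4349, 0.0998), |rvec| = θ = 0.46911 rad = 26.878°
Rodrigues: sinθ=0.45209, 1−cosθ=0.10803; R = I + sinθ·[k]× + (1−cosθ)·[k]×²:
    [+0.90226 -0.12709 -0.41203]
    [+0.06527 +0.98482 -0.16085]
    [+0.42622 +0.11824 +0.89686]
t = (0.1976, 0.1237, 0.4162) m
M0: Pc = R·M0+t = (+0.15591, +0.16094, +0.40373); u = 440.6·(+0.15591)/0.40373 + 334.7 = 504.8507, v = 414.5·(+0.16094)/0.40373 + 222.5 = 387.7364
M1: Pc = R·M1+t = (+0.22899, +0.16623, +0.43825); u = 440.6·(+0.22899)/0.43825 + 334.7 = 564.9220, v = 414.5·(+0.16623)/0.43825 + 222.5 = 379.7198
M2: Pc = R·M2+t = (+0.23929, +0.08646, +0.42867); u = 440.6·(+0.23929)/0.42867 + 334.7 = 580.6467, v = 414.5·(+0.08646)/0.42867 + 222.5 = 306.0996
M3: Pc = R·M3+t = (+0.16621, +0.08117, +0.39415); u = 440.6·(+0.16621)/0.39415 + 334.7 = 520.4930, v = 414.5·(+0.08117)/0.39415 + 222.5 = 307.8626

c0=(504.85, 387.74) c1=(564.92, 379.72) c2=(580.65, 306.10) c3=(520.49, 307.86)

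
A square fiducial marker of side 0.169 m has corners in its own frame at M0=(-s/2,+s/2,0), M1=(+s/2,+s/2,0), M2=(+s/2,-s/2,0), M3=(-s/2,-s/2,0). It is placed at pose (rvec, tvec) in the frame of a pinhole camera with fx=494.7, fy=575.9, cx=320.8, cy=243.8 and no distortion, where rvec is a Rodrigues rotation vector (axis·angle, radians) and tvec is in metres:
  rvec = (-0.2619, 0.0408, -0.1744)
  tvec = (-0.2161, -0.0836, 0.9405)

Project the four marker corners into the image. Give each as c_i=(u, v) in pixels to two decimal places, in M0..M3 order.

Intrinsics K: fx=494.7, fy=575.9, cx=320.8, cy=243.8
Marker side s = 0.169 m; corners in marker frame (Z=0):
  M0 = (-0.0845, +0.0845, 0)
  M1 = (+0.0845, +0.0845, 0)
  M2 = (+0.0845, -0.0845, 0)
  M3 = (-0.0845, -0.0845, 0)
rvec = (-0.2619, 0.0408, -0.1744), |rvec| = θ = 0.31729 rad = 18.179°
Rodrigues: sinθ=0.31199, 1−cosθ=0.04991; R = I + sinθ·[k]× + (1−cosθ)·[k]×²:
    [+0.98409 +0.16619 +0.06277]
    [-0.17679 +0.95091 +0.25400]
    [-0.01747 -0.26106 +0.96517]
t = (-0.2161, -0.0836, 0.9405) m
M0: Pc = R·M0+t = (-0.28521, +0.01169, +0.91992); u = 494.7·(-0.28521)/0.91992 + 320.8 = 167.4223, v = 575.9·(+0.01169)/0.91992 + 243.8 = 251.1186
M1: Pc = R·M1+t = (-0.11890, -0.01819, +0.91696); u = 494.7·(-0.11890)/0.91696 + 320.8 = 256.6532, v = 575.9·(-0.01819)/0.91696 + 243.8 = 232.3779
M2: Pc = R·M2+t = (-0.14699, -0.17889, +0.96108); u = 494.7·(-0.14699)/0.96108 + 320.8 = 245.1410, v = 575.9·(-0.17889)/0.96108 + 243.8 = 136.6053
M3: Pc = R·M3+t = (-0.31330, -0.14901, +0.96404); u = 494.7·(-0.31330)/0.96404 + 320.8 = 160.0289, v = 575.9·(-0.14901)/0.96404 + 243.8 = 154.7817

c0=(167.42, 251.12) c1=(256.65, 232.38) c2=(245.14, 136.61) c3=(160.03, 154.78)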